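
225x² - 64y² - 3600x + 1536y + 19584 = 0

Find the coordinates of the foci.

Group the x- and y-terms: 225(x² - 16x) -64(y² - 24y) = -19584
Complete the square in x and y: 225(x - 8)² -64(y - 12)² = -19584 + 14400 - 9216 = -14400
Divide by -14400: (y - 12)²/225 - (x - 8)²/64 = 1
Hyperbola, center (8, 12), transverse axis vertical; a² = 225, b² = 64.
c² = a² + b² = 225 + 64 = 289, so c = 17.
Foci lie on the vertical axis through the center: (h, k ± c).

(8, -5) and (8, 29)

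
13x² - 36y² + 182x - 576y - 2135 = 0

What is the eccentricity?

e = 7/6

Collect terms: 13(x² + 14x) -36(y² + 16y) = 2135
Completing the square gives 13(x + 7)² -36(y + 8)² = 2135 + 637 - 2304 = 468.
Dividing both sides by 468: (x + 7)²/36 - (y + 8)²/13 = 1
Hyperbola, center (-7, -8), transverse axis horizontal; a² = 36, b² = 13.
c² = a² + b² = 49, so c = 7.
e = c/a = 7/6.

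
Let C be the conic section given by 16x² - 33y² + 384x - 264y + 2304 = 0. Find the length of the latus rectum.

Collect terms: 16(x² + 24x) -33(y² + 8y) = -2304
Complete the square in x and y: 16(x + 12)² -33(y + 4)² = -2304 + 2304 - 528 = -528
Dividing both sides by -528: (y + 4)²/16 - (x + 12)²/33 = 1
Hyperbola, center (-12, -4), transverse axis vertical; a² = 16, b² = 33.
Latus rectum length = 2b²/a = 2·33/4 = 33/2.

33/2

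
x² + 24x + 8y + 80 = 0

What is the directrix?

Only x is squared. Complete the square in x: (x + 12)² = -8(y - 8).
Vertex (-12, 8); 4p = -8 so p = -2. Opens down.
Directrix is the horizontal line y = k − p = 8 − (-2) = 10.

y = 10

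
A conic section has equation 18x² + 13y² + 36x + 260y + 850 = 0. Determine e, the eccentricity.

e = √10/6

Rearranging, 18(x² + 2x) + 13(y² + 20y) = -850.
Complete the square in x and y: 18(x + 1)² + 13(y + 10)² = -850 + 18 + 1300 = 468
Divide by 468: (x + 1)²/26 + (y + 10)²/36 = 1
Ellipse, center (-1, -10), major axis vertical; a² = 36, b² = 26.
c² = a² - b² = 10, so c = √10.
e = c/a = √10/6.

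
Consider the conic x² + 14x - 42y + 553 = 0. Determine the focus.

(-7, 45/2)

Only x is squared. Complete the square in x: (x + 7)² = 42(y - 12).
Vertex (-7, 12); 4p = 42 so p = 21/2. Opens up.
Focus is p units from the vertex along the axis: (h, k + p).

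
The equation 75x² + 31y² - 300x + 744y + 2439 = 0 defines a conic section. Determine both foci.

Collect terms: 75(x² - 4x) + 31(y² + 24y) = -2439
Completing the square gives 75(x - 2)² + 31(y + 12)² = -2439 + 300 + 4464 = 2325.
Divide through by 2325 to get (x - 2)²/31 + (y + 12)²/75 = 1.
Ellipse, center (2, -12), major axis vertical; a² = 75, b² = 31.
c² = a² - b² = 75 - 31 = 44, so c = 2√11.
Foci lie on the vertical axis through the center: (h, k ± c).

(2, -12 - 2√11) and (2, -12 + 2√11)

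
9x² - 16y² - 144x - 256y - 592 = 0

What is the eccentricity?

e = 5/4

Rearranging, 9(x² - 16x) -16(y² + 16y) = 592.
Complete the square: 9(x - 8)² -16(y + 8)² = 592 + 576 - 1024 = 144
Divide through by 144 to get (x - 8)²/16 - (y + 8)²/9 = 1.
Hyperbola, center (8, -8), transverse axis horizontal; a² = 16, b² = 9.
c² = a² + b² = 25, so c = 5.
e = c/a = 5/4.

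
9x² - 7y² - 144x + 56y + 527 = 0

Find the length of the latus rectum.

14/3

Group: 9(x² - 16x) -7(y² - 8y) = -527
Completing the square gives 9(x - 8)² -7(y - 4)² = -527 + 576 - 112 = -63.
Divide by -63: (y - 4)²/9 - (x - 8)²/7 = 1
Hyperbola, center (8, 4), transverse axis vertical; a² = 9, b² = 7.
Latus rectum length = 2b²/a = 2·7/3 = 14/3.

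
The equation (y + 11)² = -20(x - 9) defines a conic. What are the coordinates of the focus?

(4, -11)

Vertex (9, -11); 4p = -20 so p = -5. Opens left.
Focus is p units from the vertex along the axis: (h + p, k).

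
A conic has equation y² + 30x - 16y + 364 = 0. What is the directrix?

Only y is squared. Complete the square in y: (y - 8)² = -30(x + 10).
Vertex (-10, 8); 4p = -30 so p = -15/2. Opens left.
Directrix is the vertical line x = h − p = -10 − (-15/2) = -5/2.

x = -5/2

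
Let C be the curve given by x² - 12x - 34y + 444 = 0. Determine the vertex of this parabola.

Only x is squared. Complete the square in x: (x - 6)² = 34(y - 12).
Vertex (6, 12); 4p = 34 so p = 17/2. Opens up.

(6, 12)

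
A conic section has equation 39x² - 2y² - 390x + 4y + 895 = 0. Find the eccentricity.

e = √82/2

Group: 39(x² - 10x) -2(y² - 2y) = -895
39(x - 5)² -2(y - 1)² = -895 + 975 - 2 = 78
Dividing both sides by 78: (x - 5)²/2 - (y - 1)²/39 = 1
Hyperbola, center (5, 1), transverse axis horizontal; a² = 2, b² = 39.
c² = a² + b² = 41, so c = √41.
e = c/a = √41/√2 = √82/2.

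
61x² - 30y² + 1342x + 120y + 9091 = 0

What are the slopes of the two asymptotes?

√1830/30 and -√1830/30

Group: 61(x² + 22x) -30(y² - 4y) = -9091
Complete the square: 61(x + 11)² -30(y - 2)² = -9091 + 7381 - 120 = -1830
Divide through by -1830 to get (y - 2)²/61 - (x + 11)²/30 = 1.
Hyperbola, center (-11, 2), transverse axis vertical; a² = 61, b² = 30.
For a vertical hyperbola the asymptotes have slope ±a/b.
Here that is ±√61/√30 = ±√1830/30.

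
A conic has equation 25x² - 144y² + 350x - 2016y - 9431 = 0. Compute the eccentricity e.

e = 13/12

Group the x- and y-terms: 25(x² + 14x) -144(y² + 14y) = 9431
Completing the square gives 25(x + 7)² -144(y + 7)² = 9431 + 1225 - 7056 = 3600.
Divide by 3600: (x + 7)²/144 - (y + 7)²/25 = 1
Hyperbola, center (-7, -7), transverse axis horizontal; a² = 144, b² = 25.
c² = a² + b² = 169, so c = 13.
e = c/a = 13/12.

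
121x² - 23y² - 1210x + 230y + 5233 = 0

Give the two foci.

Group the x- and y-terms: 121(x² - 10x) -23(y² - 10y) = -5233
Completing the square gives 121(x - 5)² -23(y - 5)² = -5233 + 3025 - 575 = -2783.
Divide by -2783: (y - 5)²/121 - (x - 5)²/23 = 1
Hyperbola, center (5, 5), transverse axis vertical; a² = 121, b² = 23.
c² = a² + b² = 121 + 23 = 144, so c = 12.
Foci lie on the vertical axis through the center: (h, k ± c).

(5, -7) and (5, 17)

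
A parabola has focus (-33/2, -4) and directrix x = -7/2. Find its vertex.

The vertex is the midpoint between the focus and the directrix along the axis of symmetry.
Axis is horizontal (directrix is vertical). Vertex x-coordinate = (-33/2 + (-7/2))/2 = -10; y-coordinate = -4.

(-10, -4)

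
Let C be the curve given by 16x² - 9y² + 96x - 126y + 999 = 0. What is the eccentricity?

e = 5/4

Collect terms: 16(x² + 6x) -9(y² + 14y) = -999
Complete the square in x and y: 16(x + 3)² -9(y + 7)² = -999 + 144 - 441 = -1296
Divide through by -1296 to get (y + 7)²/144 - (x + 3)²/81 = 1.
Hyperbola, center (-3, -7), transverse axis vertical; a² = 144, b² = 81.
c² = a² + b² = 225, so c = 15.
e = c/a = 15/12 = 5/4.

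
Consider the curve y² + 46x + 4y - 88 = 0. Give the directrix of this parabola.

x = 27/2

Only y is squared. Complete the square in y: (y + 2)² = -46(x - 2).
Vertex (2, -2); 4p = -46 so p = -23/2. Opens left.
Directrix is the vertical line x = h − p = 2 − (-23/2) = 27/2.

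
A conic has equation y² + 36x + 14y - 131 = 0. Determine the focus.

(-4, -7)

Only y is squared. Complete the square in y: (y + 7)² = -36(x - 5).
Vertex (5, -7); 4p = -36 so p = -9. Opens left.
Focus is p units from the vertex along the axis: (h + p, k).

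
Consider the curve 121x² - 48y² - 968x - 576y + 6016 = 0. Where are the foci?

Rearranging, 121(x² - 8x) -48(y² + 12y) = -6016.
Complete the square: 121(x - 4)² -48(y + 6)² = -6016 + 1936 - 1728 = -5808
Divide through by -5808 to get (y + 6)²/121 - (x - 4)²/48 = 1.
Hyperbola, center (4, -6), transverse axis vertical; a² = 121, b² = 48.
c² = a² + b² = 121 + 48 = 169, so c = 13.
Foci lie on the vertical axis through the center: (h, k ± c).

(4, -19) and (4, 7)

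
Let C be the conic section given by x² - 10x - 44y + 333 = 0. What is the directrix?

Only x is squared. Complete the square in x: (x - 5)² = 44(y - 7).
Vertex (5, 7); 4p = 44 so p = 11. Opens up.
Directrix is the horizontal line y = k − p = 7 − (11) = -4.

y = -4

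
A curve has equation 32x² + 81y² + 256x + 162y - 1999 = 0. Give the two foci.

Collect terms: 32(x² + 8x) + 81(y² + 2y) = 1999
Complete the square: 32(x + 4)² + 81(y + 1)² = 1999 + 512 + 81 = 2592
Divide through by 2592 to get (x + 4)²/81 + (y + 1)²/32 = 1.
Ellipse, center (-4, -1), major axis horizontal; a² = 81, b² = 32.
c² = a² - b² = 81 - 32 = 49, so c = 7.
Foci lie on the horizontal axis through the center: (h ± c, k).

(-11, -1) and (3, -1)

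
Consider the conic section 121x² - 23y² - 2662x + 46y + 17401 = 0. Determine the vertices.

(11, -10) and (11, 12)

Group the x- and y-terms: 121(x² - 22x) -23(y² - 2y) = -17401
Completing the square gives 121(x - 11)² -23(y - 1)² = -17401 + 14641 - 23 = -2783.
Divide by -2783: (y - 1)²/121 - (x - 11)²/23 = 1
Hyperbola, center (11, 1), transverse axis vertical; a² = 121, b² = 23.
a = 11. Vertices at (h, k ± a).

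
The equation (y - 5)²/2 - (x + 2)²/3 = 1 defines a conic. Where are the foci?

Center (-2, 5). The positive term is the y-term, so the transverse axis is vertical; a² = 2, b² = 3.
c² = a² + b² = 2 + 3 = 5, so c = √5.
Foci lie on the vertical axis through the center: (h, k ± c).

(-2, 5 - √5) and (-2, 5 + √5)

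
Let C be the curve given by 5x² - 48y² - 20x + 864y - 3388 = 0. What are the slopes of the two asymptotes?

√15/12 and -√15/12

Rearranging, 5(x² - 4x) -48(y² - 18y) = 3388.
Complete the square: 5(x - 2)² -48(y - 9)² = 3388 + 20 - 3888 = -480
Divide through by -480 to get (y - 9)²/10 - (x - 2)²/96 = 1.
Hyperbola, center (2, 9), transverse axis vertical; a² = 10, b² = 96.
For a vertical hyperbola the asymptotes have slope ±a/b.
Here that is ±√10/4√6 = ±√15/12.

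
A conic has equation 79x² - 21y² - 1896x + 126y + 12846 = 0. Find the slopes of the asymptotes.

√1659/21 and -√1659/21

Group the x- and y-terms: 79(x² - 24x) -21(y² - 6y) = -12846
79(x - 12)² -21(y - 3)² = -12846 + 11376 - 189 = -1659
Dividing both sides by -1659: (y - 3)²/79 - (x - 12)²/21 = 1
Hyperbola, center (12, 3), transverse axis vertical; a² = 79, b² = 21.
For a vertical hyperbola the asymptotes have slope ±a/b.
Here that is ±√79/√21 = ±√1659/21.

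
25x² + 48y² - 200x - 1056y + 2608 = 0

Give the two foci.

25(x² - 8x) + 48(y² - 22y) = -2608
25(x - 4)² + 48(y - 11)² = -2608 + 400 + 5808 = 3600
Divide by 3600: (x - 4)²/144 + (y - 11)²/75 = 1
Ellipse, center (4, 11), major axis horizontal; a² = 144, b² = 75.
c² = a² - b² = 144 - 75 = 69, so c = √69.
Foci lie on the horizontal axis through the center: (h ± c, k).

(4 - √69, 11) and (4 + √69, 11)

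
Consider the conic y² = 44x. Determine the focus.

(11, 0)

Vertex (0, 0); 4p = 44 so p = 11. Opens right.
Focus is p units from the vertex along the axis: (h + p, k).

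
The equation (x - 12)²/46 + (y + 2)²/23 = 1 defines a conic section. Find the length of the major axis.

Center (12, -2). The larger denominator 46 sits under the x-term, so the major axis is horizontal; a² = 46, b² = 23.
a² = 46 so a = √46; the major axis has length 2a = 2√46.

2√46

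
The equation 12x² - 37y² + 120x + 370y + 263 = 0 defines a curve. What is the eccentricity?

12(x² + 10x) -37(y² - 10y) = -263
Completing the square gives 12(x + 5)² -37(y - 5)² = -263 + 300 - 925 = -888.
Dividing both sides by -888: (y - 5)²/24 - (x + 5)²/74 = 1
Hyperbola, center (-5, 5), transverse axis vertical; a² = 24, b² = 74.
c² = a² + b² = 98, so c = 7√2.
e = c/a = 7√2/2√6 = 7√3/6.

e = 7√3/6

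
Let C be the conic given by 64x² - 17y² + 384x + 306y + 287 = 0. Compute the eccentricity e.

64(x² + 6x) -17(y² - 18y) = -287
Completing the square gives 64(x + 3)² -17(y - 9)² = -287 + 576 - 1377 = -1088.
Divide through by -1088 to get (y - 9)²/64 - (x + 3)²/17 = 1.
Hyperbola, center (-3, 9), transverse axis vertical; a² = 64, b² = 17.
c² = a² + b² = 81, so c = 9.
e = c/a = 9/8.

e = 9/8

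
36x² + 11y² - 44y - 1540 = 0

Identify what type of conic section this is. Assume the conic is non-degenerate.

No xy term. Coefficients of x² and y² are A = 36, C = 11.
A and C have the same sign but A ≠ C ⇒ ellipse.

ellipse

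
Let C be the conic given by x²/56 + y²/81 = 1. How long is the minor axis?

Center (0, 0). The larger denominator 81 sits under the y-term, so the major axis is vertical; a² = 81, b² = 56.
b² = 56 so b = 2√14; the minor axis has length 2b = 4√14.

4√14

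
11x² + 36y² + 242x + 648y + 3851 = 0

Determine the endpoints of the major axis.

(-17, -9) and (-5, -9)

11(x² + 22x) + 36(y² + 18y) = -3851
Completing the square gives 11(x + 11)² + 36(y + 9)² = -3851 + 1331 + 2916 = 396.
Divide through by 396 to get (x + 11)²/36 + (y + 9)²/11 = 1.
Ellipse, center (-11, -9), major axis horizontal; a² = 36, b² = 11.
a = 6. Vertices at (h ± a, k).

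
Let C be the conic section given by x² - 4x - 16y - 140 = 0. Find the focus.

(2, -5)

Only x is squared. Complete the square in x: (x - 2)² = 16(y + 9).
Vertex (2, -9); 4p = 16 so p = 4. Opens up.
Focus is p units from the vertex along the axis: (h, k + p).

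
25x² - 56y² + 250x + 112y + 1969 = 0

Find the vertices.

25(x² + 10x) -56(y² - 2y) = -1969
Completing the square gives 25(x + 5)² -56(y - 1)² = -1969 + 625 - 56 = -1400.
Divide through by -1400 to get (y - 1)²/25 - (x + 5)²/56 = 1.
Hyperbola, center (-5, 1), transverse axis vertical; a² = 25, b² = 56.
a = 5. Vertices at (h, k ± a).

(-5, -4) and (-5, 6)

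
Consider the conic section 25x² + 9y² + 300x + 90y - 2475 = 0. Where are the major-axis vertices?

(-6, -25) and (-6, 15)

Group: 25(x² + 12x) + 9(y² + 10y) = 2475
Complete the square: 25(x + 6)² + 9(y + 5)² = 2475 + 900 + 225 = 3600
Dividing both sides by 3600: (x + 6)²/144 + (y + 5)²/400 = 1
Ellipse, center (-6, -5), major axis vertical; a² = 400, b² = 144.
a = 20. Vertices at (h, k ± a).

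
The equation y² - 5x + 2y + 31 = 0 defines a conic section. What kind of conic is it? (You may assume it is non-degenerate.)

No xy term. Coefficients of x² and y² are A = 0, C = 1.
Exactly one squared variable ⇒ parabola.

parabola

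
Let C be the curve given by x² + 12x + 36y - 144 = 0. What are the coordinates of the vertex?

Only x is squared. Complete the square in x: (x + 6)² = -36(y - 5).
Vertex (-6, 5); 4p = -36 so p = -9. Opens down.

(-6, 5)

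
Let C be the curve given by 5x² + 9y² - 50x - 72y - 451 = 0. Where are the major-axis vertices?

Collect terms: 5(x² - 10x) + 9(y² - 8y) = 451
Completing the square gives 5(x - 5)² + 9(y - 4)² = 451 + 125 + 144 = 720.
Divide through by 720 to get (x - 5)²/144 + (y - 4)²/80 = 1.
Ellipse, center (5, 4), major axis horizontal; a² = 144, b² = 80.
a = 12. Vertices at (h ± a, k).

(-7, 4) and (17, 4)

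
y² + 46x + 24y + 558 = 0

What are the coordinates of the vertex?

(-9, -12)

Only y is squared. Complete the square in y: (y + 12)² = -46(x + 9).
Vertex (-9, -12); 4p = -46 so p = -23/2. Opens left.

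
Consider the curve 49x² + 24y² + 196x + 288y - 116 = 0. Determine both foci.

Group the x- and y-terms: 49(x² + 4x) + 24(y² + 12y) = 116
Complete the square in x and y: 49(x + 2)² + 24(y + 6)² = 116 + 196 + 864 = 1176
Dividing both sides by 1176: (x + 2)²/24 + (y + 6)²/49 = 1
Ellipse, center (-2, -6), major axis vertical; a² = 49, b² = 24.
c² = a² - b² = 49 - 24 = 25, so c = 5.
Foci lie on the vertical axis through the center: (h, k ± c).

(-2, -11) and (-2, -1)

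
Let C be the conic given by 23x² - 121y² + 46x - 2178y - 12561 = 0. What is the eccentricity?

e = 12/11

Group the x- and y-terms: 23(x² + 2x) -121(y² + 18y) = 12561
Complete the square: 23(x + 1)² -121(y + 9)² = 12561 + 23 - 9801 = 2783
Divide through by 2783 to get (x + 1)²/121 - (y + 9)²/23 = 1.
Hyperbola, center (-1, -9), transverse axis horizontal; a² = 121, b² = 23.
c² = a² + b² = 144, so c = 12.
e = c/a = 12/11.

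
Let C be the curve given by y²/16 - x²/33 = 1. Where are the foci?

Center (0, 0). The positive term is the y-term, so the transverse axis is vertical; a² = 16, b² = 33.
c² = a² + b² = 16 + 33 = 49, so c = 7.
Foci lie on the vertical axis through the center: (h, k ± c).

(0, -7) and (0, 7)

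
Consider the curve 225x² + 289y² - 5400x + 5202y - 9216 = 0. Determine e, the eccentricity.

225(x² - 24x) + 289(y² + 18y) = 9216
225(x - 12)² + 289(y + 9)² = 9216 + 32400 + 23409 = 65025
Dividing both sides by 65025: (x - 12)²/289 + (y + 9)²/225 = 1
Ellipse, center (12, -9), major axis horizontal; a² = 289, b² = 225.
c² = a² - b² = 64, so c = 8.
e = c/a = 8/17.

e = 8/17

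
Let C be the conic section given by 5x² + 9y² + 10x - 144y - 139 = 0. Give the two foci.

Group: 5(x² + 2x) + 9(y² - 16y) = 139
5(x + 1)² + 9(y - 8)² = 139 + 5 + 576 = 720
Divide by 720: (x + 1)²/144 + (y - 8)²/80 = 1
Ellipse, center (-1, 8), major axis horizontal; a² = 144, b² = 80.
c² = a² - b² = 144 - 80 = 64, so c = 8.
Foci lie on the horizontal axis through the center: (h ± c, k).

(-9, 8) and (7, 8)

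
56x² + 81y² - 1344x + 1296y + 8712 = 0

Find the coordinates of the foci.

(7, -8) and (17, -8)

Group: 56(x² - 24x) + 81(y² + 16y) = -8712
Complete the square in x and y: 56(x - 12)² + 81(y + 8)² = -8712 + 8064 + 5184 = 4536
Divide by 4536: (x - 12)²/81 + (y + 8)²/56 = 1
Ellipse, center (12, -8), major axis horizontal; a² = 81, b² = 56.
c² = a² - b² = 81 - 56 = 25, so c = 5.
Foci lie on the horizontal axis through the center: (h ± c, k).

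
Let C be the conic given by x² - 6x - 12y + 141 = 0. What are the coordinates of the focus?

Only x is squared. Complete the square in x: (x - 3)² = 12(y - 11).
Vertex (3, 11); 4p = 12 so p = 3. Opens up.
Focus is p units from the vertex along the axis: (h, k + p).

(3, 14)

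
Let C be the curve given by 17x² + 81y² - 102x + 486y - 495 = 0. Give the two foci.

17(x² - 6x) + 81(y² + 6y) = 495
17(x - 3)² + 81(y + 3)² = 495 + 153 + 729 = 1377
Divide by 1377: (x - 3)²/81 + (y + 3)²/17 = 1
Ellipse, center (3, -3), major axis horizontal; a² = 81, b² = 17.
c² = a² - b² = 81 - 17 = 64, so c = 8.
Foci lie on the horizontal axis through the center: (h ± c, k).

(-5, -3) and (11, -3)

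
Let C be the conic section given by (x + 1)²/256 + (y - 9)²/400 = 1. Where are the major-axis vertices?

(-1, -11) and (-1, 29)

Center (-1, 9). The larger denominator 400 sits under the y-term, so the major axis is vertical; a² = 400, b² = 256.
a = 20. Vertices at (h, k ± a).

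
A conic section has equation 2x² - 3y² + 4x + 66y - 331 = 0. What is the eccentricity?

Group: 2(x² + 2x) -3(y² - 22y) = 331
2(x + 1)² -3(y - 11)² = 331 + 2 - 363 = -30
Dividing both sides by -30: (y - 11)²/10 - (x + 1)²/15 = 1
Hyperbola, center (-1, 11), transverse axis vertical; a² = 10, b² = 15.
c² = a² + b² = 25, so c = 5.
e = c/a = 5/√10 = √10/2.

e = √10/2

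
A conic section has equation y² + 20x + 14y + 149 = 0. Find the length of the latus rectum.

Only y is squared. Complete the square in y: (y + 7)² = -20(x + 5).
Vertex (-5, -7); 4p = -20 so p = -5. Opens left.
Latus rectum length = |4p| = 20.

20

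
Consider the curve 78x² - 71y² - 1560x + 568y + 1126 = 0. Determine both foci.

Rearranging, 78(x² - 20x) -71(y² - 8y) = -1126.
Complete the square in x and y: 78(x - 10)² -71(y - 4)² = -1126 + 7800 - 1136 = 5538
Divide by 5538: (x - 10)²/71 - (y - 4)²/78 = 1
Hyperbola, center (10, 4), transverse axis horizontal; a² = 71, b² = 78.
c² = a² + b² = 71 + 78 = 149, so c = √149.
Foci lie on the horizontal axis through the center: (h ± c, k).

(10 - √149, 4) and (10 + √149, 4)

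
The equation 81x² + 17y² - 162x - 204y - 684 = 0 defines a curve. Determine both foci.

Group: 81(x² - 2x) + 17(y² - 12y) = 684
81(x - 1)² + 17(y - 6)² = 684 + 81 + 612 = 1377
Divide by 1377: (x - 1)²/17 + (y - 6)²/81 = 1
Ellipse, center (1, 6), major axis vertical; a² = 81, b² = 17.
c² = a² - b² = 81 - 17 = 64, so c = 8.
Foci lie on the vertical axis through the center: (h, k ± c).

(1, -2) and (1, 14)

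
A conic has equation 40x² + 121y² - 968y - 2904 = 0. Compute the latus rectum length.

Rearranging, 40x² + 121(y² - 8y) = 2904.
Complete the square in x and y: 40x² + 121(y - 4)² = 2904 + 0 + 1936 = 4840
Divide by 4840: x²/121 + (y - 4)²/40 = 1
Ellipse, center (0, 4), major axis horizontal; a² = 121, b² = 40.
Latus rectum length = 2b²/a = 2·40/11 = 80/11.

80/11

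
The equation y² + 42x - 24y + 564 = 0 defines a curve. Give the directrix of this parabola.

x = 1/2

Only y is squared. Complete the square in y: (y - 12)² = -42(x + 10).
Vertex (-10, 12); 4p = -42 so p = -21/2. Opens left.
Directrix is the vertical line x = h − p = -10 − (-21/2) = 1/2.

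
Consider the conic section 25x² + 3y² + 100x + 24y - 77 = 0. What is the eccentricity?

e = √22/5

25(x² + 4x) + 3(y² + 8y) = 77
25(x + 2)² + 3(y + 4)² = 77 + 100 + 48 = 225
Divide through by 225 to get (x + 2)²/9 + (y + 4)²/75 = 1.
Ellipse, center (-2, -4), major axis vertical; a² = 75, b² = 9.
c² = a² - b² = 66, so c = √66.
e = c/a = √66/5√3 = √22/5.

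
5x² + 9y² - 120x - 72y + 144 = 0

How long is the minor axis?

8√5

Rearranging, 5(x² - 24x) + 9(y² - 8y) = -144.
Complete the square in x and y: 5(x - 12)² + 9(y - 4)² = -144 + 720 + 144 = 720
Divide through by 720 to get (x - 12)²/144 + (y - 4)²/80 = 1.
Ellipse, center (12, 4), major axis horizontal; a² = 144, b² = 80.
b² = 80 so b = 4√5; the minor axis has length 2b = 8√5.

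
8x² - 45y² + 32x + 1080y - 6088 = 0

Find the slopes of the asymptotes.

Group: 8(x² + 4x) -45(y² - 24y) = 6088
Complete the square: 8(x + 2)² -45(y - 12)² = 6088 + 32 - 6480 = -360
Divide by -360: (y - 12)²/8 - (x + 2)²/45 = 1
Hyperbola, center (-2, 12), transverse axis vertical; a² = 8, b² = 45.
For a vertical hyperbola the asymptotes have slope ±a/b.
Here that is ±2√2/3√5 = ±2√10/15.

2√10/15 and -2√10/15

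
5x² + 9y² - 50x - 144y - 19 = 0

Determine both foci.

Collect terms: 5(x² - 10x) + 9(y² - 16y) = 19
Complete the square in x and y: 5(x - 5)² + 9(y - 8)² = 19 + 125 + 576 = 720
Divide through by 720 to get (x - 5)²/144 + (y - 8)²/80 = 1.
Ellipse, center (5, 8), major axis horizontal; a² = 144, b² = 80.
c² = a² - b² = 144 - 80 = 64, so c = 8.
Foci lie on the horizontal axis through the center: (h ± c, k).

(-3, 8) and (13, 8)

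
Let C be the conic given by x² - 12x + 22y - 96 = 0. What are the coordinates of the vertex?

(6, 6)

Only x is squared. Complete the square in x: (x - 6)² = -22(y - 6).
Vertex (6, 6); 4p = -22 so p = -11/2. Opens down.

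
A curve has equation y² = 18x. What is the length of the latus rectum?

18

Vertex (0, 0); 4p = 18 so p = 9/2. Opens right.
Latus rectum length = |4p| = 18.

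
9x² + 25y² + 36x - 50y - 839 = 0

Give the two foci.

(-10, 1) and (6, 1)

9(x² + 4x) + 25(y² - 2y) = 839
Completing the square gives 9(x + 2)² + 25(y - 1)² = 839 + 36 + 25 = 900.
Divide by 900: (x + 2)²/100 + (y - 1)²/36 = 1
Ellipse, center (-2, 1), major axis horizontal; a² = 100, b² = 36.
c² = a² - b² = 100 - 36 = 64, so c = 8.
Foci lie on the horizontal axis through the center: (h ± c, k).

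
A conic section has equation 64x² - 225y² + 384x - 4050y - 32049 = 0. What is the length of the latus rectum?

Group the x- and y-terms: 64(x² + 6x) -225(y² + 18y) = 32049
64(x + 3)² -225(y + 9)² = 32049 + 576 - 18225 = 14400
Dividing both sides by 14400: (x + 3)²/225 - (y + 9)²/64 = 1
Hyperbola, center (-3, -9), transverse axis horizontal; a² = 225, b² = 64.
Latus rectum length = 2b²/a = 2·64/15 = 128/15.

128/15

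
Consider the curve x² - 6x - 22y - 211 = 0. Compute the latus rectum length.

Only x is squared. Complete the square in x: (x - 3)² = 22(y + 10).
Vertex (3, -10); 4p = 22 so p = 11/2. Opens up.
Latus rectum length = |4p| = 22.

22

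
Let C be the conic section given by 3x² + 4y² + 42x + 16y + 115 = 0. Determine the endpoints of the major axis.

3(x² + 14x) + 4(y² + 4y) = -115
Completing the square gives 3(x + 7)² + 4(y + 2)² = -115 + 147 + 16 = 48.
Dividing both sides by 48: (x + 7)²/16 + (y + 2)²/12 = 1
Ellipse, center (-7, -2), major axis horizontal; a² = 16, b² = 12.
a = 4. Vertices at (h ± a, k).

(-11, -2) and (-3, -2)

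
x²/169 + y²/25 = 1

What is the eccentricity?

e = 12/13

Center (0, 0). The larger denominator 169 sits under the x-term, so the major axis is horizontal; a² = 169, b² = 25.
c² = a² - b² = 144, so c = 12.
e = c/a = 12/13.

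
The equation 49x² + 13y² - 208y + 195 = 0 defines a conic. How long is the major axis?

Rearranging, 49x² + 13(y² - 16y) = -195.
Complete the square: 49x² + 13(y - 8)² = -195 + 0 + 832 = 637
Divide through by 637 to get x²/13 + (y - 8)²/49 = 1.
Ellipse, center (0, 8), major axis vertical; a² = 49, b² = 13.
a² = 49 so a = 7; the major axis has length 2a = 14.

14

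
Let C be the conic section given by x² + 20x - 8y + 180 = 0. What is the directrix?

Only x is squared. Complete the square in x: (x + 10)² = 8(y - 10).
Vertex (-10, 10); 4p = 8 so p = 2. Opens up.
Directrix is the horizontal line y = k − p = 10 − (2) = 8.

y = 8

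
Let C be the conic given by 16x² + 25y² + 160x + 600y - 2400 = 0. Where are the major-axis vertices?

Group the x- and y-terms: 16(x² + 10x) + 25(y² + 24y) = 2400
Completing the square gives 16(x + 5)² + 25(y + 12)² = 2400 + 400 + 3600 = 6400.
Dividing both sides by 6400: (x + 5)²/400 + (y + 12)²/256 = 1
Ellipse, center (-5, -12), major axis horizontal; a² = 400, b² = 256.
a = 20. Vertices at (h ± a, k).

(-25, -12) and (15, -12)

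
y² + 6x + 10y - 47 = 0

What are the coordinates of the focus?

(21/2, -5)

Only y is squared. Complete the square in y: (y + 5)² = -6(x - 12).
Vertex (12, -5); 4p = -6 so p = -3/2. Opens left.
Focus is p units from the vertex along the axis: (h + p, k).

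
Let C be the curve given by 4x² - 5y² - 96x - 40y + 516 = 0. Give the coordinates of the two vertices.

(12, -6) and (12, -2)

Group the x- and y-terms: 4(x² - 24x) -5(y² + 8y) = -516
Completing the square gives 4(x - 12)² -5(y + 4)² = -516 + 576 - 80 = -20.
Dividing both sides by -20: (y + 4)²/4 - (x - 12)²/5 = 1
Hyperbola, center (12, -4), transverse axis vertical; a² = 4, b² = 5.
a = 2. Vertices at (h, k ± a).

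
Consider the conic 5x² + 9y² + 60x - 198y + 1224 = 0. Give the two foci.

(-8, 11) and (-4, 11)

Group: 5(x² + 12x) + 9(y² - 22y) = -1224
Complete the square in x and y: 5(x + 6)² + 9(y - 11)² = -1224 + 180 + 1089 = 45
Divide by 45: (x + 6)²/9 + (y - 11)²/5 = 1
Ellipse, center (-6, 11), major axis horizontal; a² = 9, b² = 5.
c² = a² - b² = 9 - 5 = 4, so c = 2.
Foci lie on the horizontal axis through the center: (h ± c, k).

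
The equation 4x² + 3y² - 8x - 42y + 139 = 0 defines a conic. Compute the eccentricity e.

e = 1/2

Collect terms: 4(x² - 2x) + 3(y² - 14y) = -139
Complete the square: 4(x - 1)² + 3(y - 7)² = -139 + 4 + 147 = 12
Divide by 12: (x - 1)²/3 + (y - 7)²/4 = 1
Ellipse, center (1, 7), major axis vertical; a² = 4, b² = 3.
c² = a² - b² = 1, so c = 1.
e = c/a = 1/2.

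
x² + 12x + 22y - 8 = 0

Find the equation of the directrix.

Only x is squared. Complete the square in x: (x + 6)² = -22(y - 2).
Vertex (-6, 2); 4p = -22 so p = -11/2. Opens down.
Directrix is the horizontal line y = k − p = 2 − (-11/2) = 15/2.

y = 15/2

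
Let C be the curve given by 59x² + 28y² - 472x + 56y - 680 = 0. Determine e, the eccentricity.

e = √1829/59

Collect terms: 59(x² - 8x) + 28(y² + 2y) = 680
Complete the square in x and y: 59(x - 4)² + 28(y + 1)² = 680 + 944 + 28 = 1652
Divide by 1652: (x - 4)²/28 + (y + 1)²/59 = 1
Ellipse, center (4, -1), major axis vertical; a² = 59, b² = 28.
c² = a² - b² = 31, so c = √31.
e = c/a = √31/√59 = √1829/59.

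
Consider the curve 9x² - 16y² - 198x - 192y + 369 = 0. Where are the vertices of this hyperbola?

Collect terms: 9(x² - 22x) -16(y² + 12y) = -369
9(x - 11)² -16(y + 6)² = -369 + 1089 - 576 = 144
Divide through by 144 to get (x - 11)²/16 - (y + 6)²/9 = 1.
Hyperbola, center (11, -6), transverse axis horizontal; a² = 16, b² = 9.
a = 4. Vertices at (h ± a, k).

(7, -6) and (15, -6)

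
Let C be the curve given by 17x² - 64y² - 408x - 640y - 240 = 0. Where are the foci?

(3, -5) and (21, -5)

17(x² - 24x) -64(y² + 10y) = 240
Completing the square gives 17(x - 12)² -64(y + 5)² = 240 + 2448 - 1600 = 1088.
Divide by 1088: (x - 12)²/64 - (y + 5)²/17 = 1
Hyperbola, center (12, -5), transverse axis horizontal; a² = 64, b² = 17.
c² = a² + b² = 64 + 17 = 81, so c = 9.
Foci lie on the horizontal axis through the center: (h ± c, k).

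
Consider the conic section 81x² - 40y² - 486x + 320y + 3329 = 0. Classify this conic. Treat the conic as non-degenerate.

hyperbola

No xy term. Coefficients of x² and y² are A = 81, C = -40.
A and C have opposite signs ⇒ hyperbola.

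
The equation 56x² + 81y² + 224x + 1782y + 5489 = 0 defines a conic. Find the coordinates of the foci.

Rearranging, 56(x² + 4x) + 81(y² + 22y) = -5489.
Completing the square gives 56(x + 2)² + 81(y + 11)² = -5489 + 224 + 9801 = 4536.
Divide by 4536: (x + 2)²/81 + (y + 11)²/56 = 1
Ellipse, center (-2, -11), major axis horizontal; a² = 81, b² = 56.
c² = a² - b² = 81 - 56 = 25, so c = 5.
Foci lie on the horizontal axis through the center: (h ± c, k).

(-7, -11) and (3, -11)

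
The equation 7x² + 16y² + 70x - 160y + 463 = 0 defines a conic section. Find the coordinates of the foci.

Group the x- and y-terms: 7(x² + 10x) + 16(y² - 10y) = -463
Completing the square gives 7(x + 5)² + 16(y - 5)² = -463 + 175 + 400 = 112.
Dividing both sides by 112: (x + 5)²/16 + (y - 5)²/7 = 1
Ellipse, center (-5, 5), major axis horizontal; a² = 16, b² = 7.
c² = a² - b² = 16 - 7 = 9, so c = 3.
Foci lie on the horizontal axis through the center: (h ± c, k).

(-8, 5) and (-2, 5)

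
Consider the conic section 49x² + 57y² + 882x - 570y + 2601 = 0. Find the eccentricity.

Rearranging, 49(x² + 18x) + 57(y² - 10y) = -2601.
Completing the square gives 49(x + 9)² + 57(y - 5)² = -2601 + 3969 + 1425 = 2793.
Divide through by 2793 to get (x + 9)²/57 + (y - 5)²/49 = 1.
Ellipse, center (-9, 5), major axis horizontal; a² = 57, b² = 49.
c² = a² - b² = 8, so c = 2√2.
e = c/a = 2√2/√57 = 2√114/57.

e = 2√114/57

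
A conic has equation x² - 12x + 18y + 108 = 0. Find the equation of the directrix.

y = 1/2

Only x is squared. Complete the square in x: (x - 6)² = -18(y + 4).
Vertex (6, -4); 4p = -18 so p = -9/2. Opens down.
Directrix is the horizontal line y = k − p = -4 − (-9/2) = 1/2.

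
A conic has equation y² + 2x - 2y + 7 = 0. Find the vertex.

(-3, 1)

Only y is squared. Complete the square in y: (y - 1)² = -2(x + 3).
Vertex (-3, 1); 4p = -2 so p = -1/2. Opens left.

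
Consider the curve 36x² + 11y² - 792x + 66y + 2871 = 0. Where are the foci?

(11, -13) and (11, 7)

Rearranging, 36(x² - 22x) + 11(y² + 6y) = -2871.
36(x - 11)² + 11(y + 3)² = -2871 + 4356 + 99 = 1584
Divide through by 1584 to get (x - 11)²/44 + (y + 3)²/144 = 1.
Ellipse, center (11, -3), major axis vertical; a² = 144, b² = 44.
c² = a² - b² = 144 - 44 = 100, so c = 10.
Foci lie on the vertical axis through the center: (h, k ± c).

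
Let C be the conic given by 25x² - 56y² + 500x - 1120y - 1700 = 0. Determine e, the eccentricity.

Collect terms: 25(x² + 20x) -56(y² + 20y) = 1700
Complete the square: 25(x + 10)² -56(y + 10)² = 1700 + 2500 - 5600 = -1400
Divide by -1400: (y + 10)²/25 - (x + 10)²/56 = 1
Hyperbola, center (-10, -10), transverse axis vertical; a² = 25, b² = 56.
c² = a² + b² = 81, so c = 9.
e = c/a = 9/5.

e = 9/5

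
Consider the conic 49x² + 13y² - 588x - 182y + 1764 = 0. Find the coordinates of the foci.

Group: 49(x² - 12x) + 13(y² - 14y) = -1764
49(x - 6)² + 13(y - 7)² = -1764 + 1764 + 637 = 637
Divide through by 637 to get (x - 6)²/13 + (y - 7)²/49 = 1.
Ellipse, center (6, 7), major axis vertical; a² = 49, b² = 13.
c² = a² - b² = 49 - 13 = 36, so c = 6.
Foci lie on the vertical axis through the center: (h, k ± c).

(6, 1) and (6, 13)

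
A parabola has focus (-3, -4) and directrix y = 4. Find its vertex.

(-3, 0)

The vertex is the midpoint between the focus and the directrix along the axis of symmetry.
Axis is vertical (directrix is horizontal). Vertex y-coordinate = (-4 + 4)/2 = 0; x-coordinate = -3.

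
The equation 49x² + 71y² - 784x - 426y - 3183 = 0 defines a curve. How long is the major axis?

2√142

49(x² - 16x) + 71(y² - 6y) = 3183
49(x - 8)² + 71(y - 3)² = 3183 + 3136 + 639 = 6958
Divide through by 6958 to get (x - 8)²/142 + (y - 3)²/98 = 1.
Ellipse, center (8, 3), major axis horizontal; a² = 142, b² = 98.
a² = 142 so a = √142; the major axis has length 2a = 2√142.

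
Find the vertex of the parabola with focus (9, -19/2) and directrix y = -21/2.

(9, -10)

The vertex is the midpoint between the focus and the directrix along the axis of symmetry.
Axis is vertical (directrix is horizontal). Vertex y-coordinate = (-19/2 + (-21/2))/2 = -10; x-coordinate = 9.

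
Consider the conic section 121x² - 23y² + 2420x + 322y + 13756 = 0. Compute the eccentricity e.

e = 12/11

Rearranging, 121(x² + 20x) -23(y² - 14y) = -13756.
Complete the square: 121(x + 10)² -23(y - 7)² = -13756 + 12100 - 1127 = -2783
Divide by -2783: (y - 7)²/121 - (x + 10)²/23 = 1
Hyperbola, center (-10, 7), transverse axis vertical; a² = 121, b² = 23.
c² = a² + b² = 144, so c = 12.
e = c/a = 12/11.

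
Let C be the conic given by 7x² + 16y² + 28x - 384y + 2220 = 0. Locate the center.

(-2, 12)

Group: 7(x² + 4x) + 16(y² - 24y) = -2220
Completing the square gives 7(x + 2)² + 16(y - 12)² = -2220 + 28 + 2304 = 112.
Divide through by 112 to get (x + 2)²/16 + (y - 12)²/7 = 1.
Ellipse with center (-2, 12).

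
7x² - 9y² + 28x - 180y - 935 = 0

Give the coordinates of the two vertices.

(-5, -10) and (1, -10)

Group: 7(x² + 4x) -9(y² + 20y) = 935
7(x + 2)² -9(y + 10)² = 935 + 28 - 900 = 63
Divide through by 63 to get (x + 2)²/9 - (y + 10)²/7 = 1.
Hyperbola, center (-2, -10), transverse axis horizontal; a² = 9, b² = 7.
a = 3. Vertices at (h ± a, k).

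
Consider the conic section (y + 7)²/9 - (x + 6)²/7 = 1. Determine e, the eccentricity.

e = 4/3

Center (-6, -7). The positive term is the y-term, so the transverse axis is vertical; a² = 9, b² = 7.
c² = a² + b² = 16, so c = 4.
e = c/a = 4/3.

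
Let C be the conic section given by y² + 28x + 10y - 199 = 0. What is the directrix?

x = 15

Only y is squared. Complete the square in y: (y + 5)² = -28(x - 8).
Vertex (8, -5); 4p = -28 so p = -7. Opens left.
Directrix is the vertical line x = h − p = 8 − (-7) = 15.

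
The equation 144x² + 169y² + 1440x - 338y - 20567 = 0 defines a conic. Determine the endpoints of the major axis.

Collect terms: 144(x² + 10x) + 169(y² - 2y) = 20567
144(x + 5)² + 169(y - 1)² = 20567 + 3600 + 169 = 24336
Divide by 24336: (x + 5)²/169 + (y - 1)²/144 = 1
Ellipse, center (-5, 1), major axis horizontal; a² = 169, b² = 144.
a = 13. Vertices at (h ± a, k).

(-18, 1) and (8, 1)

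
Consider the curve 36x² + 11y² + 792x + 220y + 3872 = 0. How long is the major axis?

Group the x- and y-terms: 36(x² + 22x) + 11(y² + 20y) = -3872
36(x + 11)² + 11(y + 10)² = -3872 + 4356 + 1100 = 1584
Divide by 1584: (x + 11)²/44 + (y + 10)²/144 = 1
Ellipse, center (-11, -10), major axis vertical; a² = 144, b² = 44.
a² = 144 so a = 12; the major axis has length 2a = 24.

24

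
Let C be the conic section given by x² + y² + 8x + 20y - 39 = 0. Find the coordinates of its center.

(-4, -10)

Rearranging, (x² + 8x) + (y² + 20y) = 39.
Completing the square gives (x + 4)² + (y + 10)² = 39 + 16 + 100 = 155.
So (x + 4)² + (y + 10)² = 155.
Circle centered at (-4, -10) with r² = 155.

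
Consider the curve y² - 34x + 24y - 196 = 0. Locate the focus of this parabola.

(-3/2, -12)

Only y is squared. Complete the square in y: (y + 12)² = 34(x + 10).
Vertex (-10, -12); 4p = 34 so p = 17/2. Opens right.
Focus is p units from the vertex along the axis: (h + p, k).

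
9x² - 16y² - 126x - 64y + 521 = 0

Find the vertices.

(7, -5) and (7, 1)

Group: 9(x² - 14x) -16(y² + 4y) = -521
Completing the square gives 9(x - 7)² -16(y + 2)² = -521 + 441 - 64 = -144.
Dividing both sides by -144: (y + 2)²/9 - (x - 7)²/16 = 1
Hyperbola, center (7, -2), transverse axis vertical; a² = 9, b² = 16.
a = 3. Vertices at (h, k ± a).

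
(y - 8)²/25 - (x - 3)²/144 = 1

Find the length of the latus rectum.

288/5

Center (3, 8). The positive term is the y-term, so the transverse axis is vertical; a² = 25, b² = 144.
Latus rectum length = 2b²/a = 2·144/5 = 288/5.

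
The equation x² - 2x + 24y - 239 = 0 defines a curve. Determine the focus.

(1, 4)

Only x is squared. Complete the square in x: (x - 1)² = -24(y - 10).
Vertex (1, 10); 4p = -24 so p = -6. Opens down.
Focus is p units from the vertex along the axis: (h, k + p).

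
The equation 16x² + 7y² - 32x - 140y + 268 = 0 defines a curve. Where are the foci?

(1, 4) and (1, 16)

Rearranging, 16(x² - 2x) + 7(y² - 20y) = -268.
Complete the square: 16(x - 1)² + 7(y - 10)² = -268 + 16 + 700 = 448
Dividing both sides by 448: (x - 1)²/28 + (y - 10)²/64 = 1
Ellipse, center (1, 10), major axis vertical; a² = 64, b² = 28.
c² = a² - b² = 64 - 28 = 36, so c = 6.
Foci lie on the vertical axis through the center: (h, k ± c).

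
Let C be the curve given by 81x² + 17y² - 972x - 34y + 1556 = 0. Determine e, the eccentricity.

Group: 81(x² - 12x) + 17(y² - 2y) = -1556
Complete the square: 81(x - 6)² + 17(y - 1)² = -1556 + 2916 + 17 = 1377
Divide through by 1377 to get (x - 6)²/17 + (y - 1)²/81 = 1.
Ellipse, center (6, 1), major axis vertical; a² = 81, b² = 17.
c² = a² - b² = 64, so c = 8.
e = c/a = 8/9.

e = 8/9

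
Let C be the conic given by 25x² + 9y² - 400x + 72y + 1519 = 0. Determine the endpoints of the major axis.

Group the x- and y-terms: 25(x² - 16x) + 9(y² + 8y) = -1519
25(x - 8)² + 9(y + 4)² = -1519 + 1600 + 144 = 225
Divide through by 225 to get (x - 8)²/9 + (y + 4)²/25 = 1.
Ellipse, center (8, -4), major axis vertical; a² = 25, b² = 9.
a = 5. Vertices at (h, k ± a).

(8, -9) and (8, 1)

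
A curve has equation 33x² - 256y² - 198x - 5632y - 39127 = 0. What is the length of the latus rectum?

33(x² - 6x) -256(y² + 22y) = 39127
Complete the square: 33(x - 3)² -256(y + 11)² = 39127 + 297 - 30976 = 8448
Divide by 8448: (x - 3)²/256 - (y + 11)²/33 = 1
Hyperbola, center (3, -11), transverse axis horizontal; a² = 256, b² = 33.
Latus rectum length = 2b²/a = 2·33/16 = 33/8.

33/8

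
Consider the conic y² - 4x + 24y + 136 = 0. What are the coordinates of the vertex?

(-2, -12)

Only y is squared. Complete the square in y: (y + 12)² = 4(x + 2).
Vertex (-2, -12); 4p = 4 so p = 1. Opens right.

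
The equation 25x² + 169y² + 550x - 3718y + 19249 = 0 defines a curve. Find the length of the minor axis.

10

25(x² + 22x) + 169(y² - 22y) = -19249
Completing the square gives 25(x + 11)² + 169(y - 11)² = -19249 + 3025 + 20449 = 4225.
Dividing both sides by 4225: (x + 11)²/169 + (y - 11)²/25 = 1
Ellipse, center (-11, 11), major axis horizontal; a² = 169, b² = 25.
b² = 25 so b = 5; the minor axis has length 2b = 10.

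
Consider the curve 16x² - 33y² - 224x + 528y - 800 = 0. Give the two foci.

(7, 1) and (7, 15)

Collect terms: 16(x² - 14x) -33(y² - 16y) = 800
Complete the square in x and y: 16(x - 7)² -33(y - 8)² = 800 + 784 - 2112 = -528
Divide by -528: (y - 8)²/16 - (x - 7)²/33 = 1
Hyperbola, center (7, 8), transverse axis vertical; a² = 16, b² = 33.
c² = a² + b² = 16 + 33 = 49, so c = 7.
Foci lie on the vertical axis through the center: (h, k ± c).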